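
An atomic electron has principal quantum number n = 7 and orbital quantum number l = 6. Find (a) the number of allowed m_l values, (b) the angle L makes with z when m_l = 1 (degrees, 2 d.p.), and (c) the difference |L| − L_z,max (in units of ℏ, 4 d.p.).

There are 2l+1 = 13 values of m_l.
For m_l = 1: cos θ = 1/√42, θ ≈ 81.12°.
|L| − L_z,max = (√42 − 6)ℏ ≈ 0.4807ℏ.

13 values; θ(m_l=1) ≈ 81.12°; |L|−L_z,max ≈ 0.4807ℏ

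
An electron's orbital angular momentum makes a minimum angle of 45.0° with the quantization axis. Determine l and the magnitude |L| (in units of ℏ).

cos²θ_min = l/(l+1) = 0.5000.
Thus l = 0.5000/(1 − 0.5000) ≈ 1.
Then |L| = ℏ√(1·2) = √2 ℏ.

l = 1, |L| = √2 ℏ ≈ 1.414ℏ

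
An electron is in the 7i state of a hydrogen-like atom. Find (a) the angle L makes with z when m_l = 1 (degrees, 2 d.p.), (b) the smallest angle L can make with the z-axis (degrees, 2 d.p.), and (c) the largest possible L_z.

θ(m_l=1) ≈ 81.12°; θ_min ≈ 22.21°; L_z,max = 6ℏ

The 7i subshell has l = 6.
For m_l = 1: cos θ = 1/√42, θ ≈ 81.12°.
cos θ_min = 6/√42, so θ_min ≈ 22.21°.
L_z,max = lℏ = 6ℏ.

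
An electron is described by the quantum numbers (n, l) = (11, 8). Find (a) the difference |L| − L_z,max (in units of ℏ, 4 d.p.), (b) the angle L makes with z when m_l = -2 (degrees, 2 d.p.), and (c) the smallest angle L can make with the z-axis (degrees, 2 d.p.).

|L| − L_z,max = (6√2 − 8)ℏ ≈ 0.4853ℏ.
For m_l = -2: cos θ = -2/√72, θ ≈ 103.63°.
cos θ_min = 8/√72, so θ_min ≈ 19.47°.

|L|−L_z,max ≈ 0.4853ℏ; θ(m_l=-2) ≈ 103.63°; θ_min ≈ 19.47°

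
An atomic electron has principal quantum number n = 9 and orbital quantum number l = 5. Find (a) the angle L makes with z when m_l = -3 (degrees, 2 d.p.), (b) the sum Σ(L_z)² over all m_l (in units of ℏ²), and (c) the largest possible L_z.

For m_l = -3: cos θ = -3/√30, θ ≈ 123.21°.
Σ m_l² = 110, so Σ(L_z)² = 110 ℏ².
L_z,max = lℏ = 5ℏ.

θ(m_l=-3) ≈ 123.21°; Σ(L_z)² = 110 ℏ²; L_z,max = 5ℏ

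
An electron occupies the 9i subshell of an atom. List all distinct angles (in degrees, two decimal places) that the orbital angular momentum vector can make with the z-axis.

θ ∈ {22.21°, 39.51°, 51.89°, 62.42°, 72.02°, 81.12°, 90.00°, 98.88°, 107.98°, 117.58°, 128.11°, 140.49°, 157.79°}

The 9i subshell has l = 6.
|L| = ℏ√(l(l+1)) = √42 ℏ.
cos θ = m_l/√42 for each m_l ∈ {-6, -5, -4, -3, -2, -1, 0, 1, 2, 3, 4, 5, 6}.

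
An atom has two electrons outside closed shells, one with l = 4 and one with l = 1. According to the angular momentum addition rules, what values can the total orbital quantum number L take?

L runs from |4 − 1| = 3 to 4 + 1 = 5.
L ∈ {3, 4, 5}.

L = 3, 4, 5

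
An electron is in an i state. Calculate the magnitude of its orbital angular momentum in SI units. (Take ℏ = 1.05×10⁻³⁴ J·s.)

For an i orbital, l = 6.
|L| = ℏ√(l(l+1)) = ℏ√(6·7) = √42 ℏ
Numerically, |L| = 6.481 × (1.05×10⁻³⁴ J·s) = 6.80×10⁻³⁴ J·s.

|L| = 6.80×10⁻³⁴ J·s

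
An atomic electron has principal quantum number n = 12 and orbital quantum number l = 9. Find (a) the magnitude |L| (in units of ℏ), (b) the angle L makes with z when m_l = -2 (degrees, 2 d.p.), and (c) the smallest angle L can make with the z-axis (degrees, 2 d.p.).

|L| = ℏ√(9·10) = 3√10 ℏ ≈ 9.487ℏ.
For m_l = -2: cos θ = -2/√90, θ ≈ 102.17°.
cos θ_min = 9/√90, so θ_min ≈ 18.43°.

|L| = 3√10 ℏ ≈ 9.487ℏ; θ(m_l=-2) ≈ 102.17°; θ_min ≈ 18.43°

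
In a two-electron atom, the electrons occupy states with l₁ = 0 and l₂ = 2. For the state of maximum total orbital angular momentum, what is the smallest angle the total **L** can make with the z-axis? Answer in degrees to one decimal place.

The total orbital quantum number L ranges from |l₁ − l₂| to l₁ + l₂ in integer steps.
So L can be 2.
The maximum is L = 2, with |L_tot| = ℏ√(2·3) = √6 ℏ.
The minimum angle with z is arccos(2/√6) ≈ 35.3°.

θ_min ≈ 35.3°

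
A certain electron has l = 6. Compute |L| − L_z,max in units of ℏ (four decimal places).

|L| − L_z,max ≈ 0.4807ℏ

|L| = √42 ℏ ≈ 6.4807ℏ, while L_z,max = lℏ = 6ℏ.
The difference is (√42 − 6)ℏ ≈ 0.4807ℏ.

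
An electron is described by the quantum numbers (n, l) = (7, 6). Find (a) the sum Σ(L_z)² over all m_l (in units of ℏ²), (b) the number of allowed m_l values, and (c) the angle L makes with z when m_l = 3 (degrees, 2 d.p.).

Σ m_l² = 182, so Σ(L_z)² = 182 ℏ².
There are 2l+1 = 13 values of m_l.
For m_l = 3: cos θ = 3/√42, θ ≈ 62.42°.

Σ(L_z)² = 182 ℏ²; 13 values; θ(m_l=3) ≈ 62.42°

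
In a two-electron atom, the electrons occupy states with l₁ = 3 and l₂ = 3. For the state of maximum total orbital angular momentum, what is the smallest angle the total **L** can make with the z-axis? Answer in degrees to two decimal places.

θ_min ≈ 22.21°

By the triangle rule, |l₁ − l₂| ≤ L ≤ l₁ + l₂.
Allowed values: L = 0, 1, 2, 3, 4, 5, 6.
The maximum is L = 6, with |L_tot| = ℏ√(6·7) = √42 ℏ.
The minimum angle with z is arccos(6/√42) ≈ 22.21°.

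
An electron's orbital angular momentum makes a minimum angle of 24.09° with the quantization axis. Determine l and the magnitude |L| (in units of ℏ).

l = 5, |L| = √30 ℏ ≈ 5.477ℏ

cos²θ_min = l/(l+1) = 0.8334.
Solving: l = 5.
Then |L| = ℏ√(5·6) = √30 ℏ.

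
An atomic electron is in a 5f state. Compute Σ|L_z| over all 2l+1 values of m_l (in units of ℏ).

Σ|L_z| = 12 ℏ

The 5f subshell has l = 3.
m_l ∈ {-3, -2, -1, 0, 1, 2, 3}.
Σ|m_l| = 2·3(3+1)/2 = 12.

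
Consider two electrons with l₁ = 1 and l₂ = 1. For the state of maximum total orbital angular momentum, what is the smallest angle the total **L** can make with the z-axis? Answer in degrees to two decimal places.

θ_min ≈ 35.26°

The total orbital quantum number L ranges from |l₁ − l₂| to l₁ + l₂ in integer steps.
Allowed values: L = 0, 1, 2.
The maximum is L = 2, with |L_tot| = ℏ√(2·3) = √6 ℏ.
The minimum angle with z is arccos(2/√6) ≈ 35.26°.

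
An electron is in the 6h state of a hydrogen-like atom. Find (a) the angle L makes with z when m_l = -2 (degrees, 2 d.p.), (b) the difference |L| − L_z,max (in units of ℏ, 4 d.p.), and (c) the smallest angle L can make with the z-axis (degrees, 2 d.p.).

For 6h, l = 5.
For m_l = -2: cos θ = -2/√30, θ ≈ 111.42°.
|L| − L_z,max = (√30 − 5)ℏ ≈ 0.4772ℏ.
cos θ_min = 5/√30, so θ_min ≈ 24.09°.

θ(m_l=-2) ≈ 111.42°; |L|−L_z,max ≈ 0.4772ℏ; θ_min ≈ 24.09°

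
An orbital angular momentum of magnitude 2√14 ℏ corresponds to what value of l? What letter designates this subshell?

Since |L|² = l(l+1)ℏ², l(l+1) = 56.
The positive root is l = 7.

l = 7 (k orbital)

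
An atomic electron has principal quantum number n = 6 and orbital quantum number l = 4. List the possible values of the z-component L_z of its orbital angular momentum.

L_z = m_l ℏ with m_l ranging from −l to +l in integer steps.
For l = 4: m_l ∈ {-4, -3, -2, -1, 0, 1, 2, 3, 4}.

L_z ∈ {−4ℏ, −3ℏ, −2ℏ, −ℏ, 0, ℏ, 2ℏ, 3ℏ, 4ℏ}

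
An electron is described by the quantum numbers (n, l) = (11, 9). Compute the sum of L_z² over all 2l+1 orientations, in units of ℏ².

m_l runs from −9 to 9, i.e. {-9, -8, -7, -6, -5, -4, -3, -2, -1, 0, 1, 2, 3, 4, 5, 6, 7, 8, 9}.
Summing m² from −9 to 9: Σ m_l² = 570.

Σ(L_z)² = 570 ℏ²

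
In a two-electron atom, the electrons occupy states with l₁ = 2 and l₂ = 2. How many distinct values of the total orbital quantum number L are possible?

Angular momentum addition gives L = |l₁ − l₂|, …, l₁ + l₂.
L ∈ {0, 1, 2, 3, 4}.
That is 5 values.

5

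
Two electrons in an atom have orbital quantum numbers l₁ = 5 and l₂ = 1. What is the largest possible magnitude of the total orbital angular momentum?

Angular momentum addition gives L = |l₁ − l₂|, …, l₁ + l₂.
Allowed values: L = 4, 5, 6.
The largest magnitude corresponds to L = 6: |L_tot| = ℏ√(6·7) = √42 ℏ.

|L_tot|_max = √42 ℏ ≈ 6.481ℏ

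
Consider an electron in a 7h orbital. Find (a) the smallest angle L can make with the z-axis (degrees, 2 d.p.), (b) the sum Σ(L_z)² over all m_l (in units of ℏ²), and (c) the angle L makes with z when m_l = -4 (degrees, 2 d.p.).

7h means n = 7, l = 5.
cos θ_min = 5/√30, so θ_min ≈ 24.09°.
Σ m_l² = 110, so Σ(L_z)² = 110 ℏ².
For m_l = -4: cos θ = -4/√30, θ ≈ 136.91°.

θ_min ≈ 24.09°; Σ(L_z)² = 110 ℏ²; θ(m_l=-4) ≈ 136.91°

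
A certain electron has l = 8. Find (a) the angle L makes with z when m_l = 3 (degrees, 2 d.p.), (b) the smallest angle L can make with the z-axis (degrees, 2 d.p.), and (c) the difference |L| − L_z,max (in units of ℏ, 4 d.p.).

θ(m_l=3) ≈ 69.30°; θ_min ≈ 19.47°; |L|−L_z,max ≈ 0.4853ℏ

For m_l = 3: cos θ = 3/√72, θ ≈ 69.30°.
cos θ_min = 8/√72, so θ_min ≈ 19.47°.
|L| − L_z,max = (6√2 − 8)ℏ ≈ 0.4853ℏ.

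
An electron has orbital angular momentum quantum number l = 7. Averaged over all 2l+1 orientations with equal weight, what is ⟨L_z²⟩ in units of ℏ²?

m_l ∈ {-7, -6, -5, -4, -3, -2, -1, 0, 1, 2, 3, 4, 5, 6, 7}.
Average of L_z² over 15 states: 280/15 ℏ² = 18.67 ℏ².

⟨L_z²⟩ = 18.67 ℏ²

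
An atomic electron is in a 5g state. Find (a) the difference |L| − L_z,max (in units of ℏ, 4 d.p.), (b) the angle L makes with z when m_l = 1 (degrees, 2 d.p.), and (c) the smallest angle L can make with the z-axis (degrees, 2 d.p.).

|L|−L_z,max ≈ 0.4721ℏ; θ(m_l=1) ≈ 77.08°; θ_min ≈ 26.57°

For 5g, l = 4.
|L| − L_z,max = (2√5 − 4)ℏ ≈ 0.4721ℏ.
For m_l = 1: cos θ = 1/√20, θ ≈ 77.08°.
cos θ_min = 4/√20, so θ_min ≈ 26.57°.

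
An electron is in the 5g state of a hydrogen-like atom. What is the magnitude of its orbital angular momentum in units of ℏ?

|L| = 2√5 ℏ ≈ 4.472ℏ

For 5g, l = 4.
|L| = ℏ√(l(l+1)) = ℏ√(4·5) = 2√5 ℏ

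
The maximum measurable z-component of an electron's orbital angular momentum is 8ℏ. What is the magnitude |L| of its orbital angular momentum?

The maximum L_z equals lℏ, giving l = 8.
Then |L| = ℏ√(8·9) = 6√2 ℏ.

|L| = 6√2 ℏ ≈ 8.485ℏ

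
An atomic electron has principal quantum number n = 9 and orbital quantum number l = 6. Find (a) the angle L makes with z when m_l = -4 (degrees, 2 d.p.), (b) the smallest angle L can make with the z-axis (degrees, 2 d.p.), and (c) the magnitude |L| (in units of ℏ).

θ(m_l=-4) ≈ 128.11°; θ_min ≈ 22.21°; |L| = √42 ℏ ≈ 6.481ℏ

For m_l = -4: cos θ = -4/√42, θ ≈ 128.11°.
cos θ_min = 6/√42, so θ_min ≈ 22.21°.
|L| = ℏ√(6·7) = √42 ℏ ≈ 6.481ℏ.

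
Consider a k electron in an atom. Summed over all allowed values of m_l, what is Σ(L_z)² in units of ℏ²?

For a k orbital, l = 7.
m_l runs from −7 to 7, i.e. {-7, -6, -5, -4, -3, -2, -1, 0, 1, 2, 3, 4, 5, 6, 7}.
Σ m_l² = 2·(1 + 4 + 9 + 16 + 25 + 36 + 49) = 280.

Σ(L_z)² = 280 ℏ²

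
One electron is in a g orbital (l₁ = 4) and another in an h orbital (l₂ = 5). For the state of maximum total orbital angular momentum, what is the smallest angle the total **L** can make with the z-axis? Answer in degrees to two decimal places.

θ_min ≈ 18.43°

L runs from |4 − 5| = 1 to 4 + 5 = 9.
So L can be 1, 2, 3, 4, 5, 6, 7, 8, 9.
The maximum is L = 9, with |L_tot| = ℏ√(9·10) = 3√10 ℏ.
The minimum angle with z is arccos(9/√90) ≈ 18.43°.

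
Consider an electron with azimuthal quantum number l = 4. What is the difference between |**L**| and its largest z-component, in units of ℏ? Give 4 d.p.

|L| − L_z,max ≈ 0.4721ℏ

|L| = 2√5 ℏ ≈ 4.4721ℏ, while L_z,max = lℏ = 4ℏ.
The difference is (2√5 − 4)ℏ ≈ 0.4721ℏ.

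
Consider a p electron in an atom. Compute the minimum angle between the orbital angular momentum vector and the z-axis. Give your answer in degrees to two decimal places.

The letter p corresponds to l = 1.
|L| = √(l(l+1)) ℏ = √2 ℏ.
The smallest angle corresponds to the largest L_z, i.e. m_l = l = 1, giving L_z = 1ℏ.
cos θ_min = 1/√2, so θ_min ≈ 45.00°.

θ_min ≈ 45.00°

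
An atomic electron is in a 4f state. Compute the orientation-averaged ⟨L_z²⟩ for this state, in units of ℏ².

For 4f, l = 3.
m_l ∈ {-3, -2, -1, 0, 1, 2, 3}.
⟨L_z²⟩ = ℏ²·(Σ m_l²)/(2l+1) = ℏ²·28/7 = 4ℏ².

⟨L_z²⟩ = 4 ℏ²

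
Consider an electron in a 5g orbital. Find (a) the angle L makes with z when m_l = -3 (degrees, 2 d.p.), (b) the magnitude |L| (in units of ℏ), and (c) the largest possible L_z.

5g means n = 5, l = 4.
For m_l = -3: cos θ = -3/√20, θ ≈ 132.13°.
|L| = ℏ√(4·5) = 2√5 ℏ ≈ 4.472ℏ.
L_z,max = lℏ = 4ℏ.

θ(m_l=-3) ≈ 132.13°; |L| = 2√5 ℏ ≈ 4.472ℏ; L_z,max = 4ℏ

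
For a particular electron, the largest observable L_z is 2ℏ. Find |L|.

|L| = √6 ℏ ≈ 2.449ℏ

Since max m_l = l, l = 2.
|L| = √(l(l+1)) ℏ = √6 ℏ.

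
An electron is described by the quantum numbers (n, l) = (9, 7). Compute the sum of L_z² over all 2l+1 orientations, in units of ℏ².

The allowed m_l values are -7, -6, -5, -4, -3, -2, -1, 0, 1, 2, 3, 4, 5, 6, 7.
Σ m_l² = l(l+1)(2l+1)/3 = 7·8·15/3 = 280.

Σ(L_z)² = 280 ℏ²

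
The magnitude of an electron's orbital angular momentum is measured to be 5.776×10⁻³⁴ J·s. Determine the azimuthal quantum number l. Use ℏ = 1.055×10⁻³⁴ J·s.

l = 5

In units of ℏ, |L| ≈ 5.475.
l(l+1) ≈ 5.475² ≈ 29.97, so l = 5.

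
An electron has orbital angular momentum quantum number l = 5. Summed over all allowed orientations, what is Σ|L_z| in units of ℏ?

Σ|L_z| = 30 ℏ

m_l runs from −5 to 5, i.e. {-5, -4, -3, -2, -1, 0, 1, 2, 3, 4, 5}.
Σ|m_l| = 2(1+2+…+5) = 30.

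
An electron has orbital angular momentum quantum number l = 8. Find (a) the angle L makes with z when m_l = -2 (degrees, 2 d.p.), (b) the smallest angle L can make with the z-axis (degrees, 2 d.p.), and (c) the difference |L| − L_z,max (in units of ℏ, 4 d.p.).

For m_l = -2: cos θ = -2/√72, θ ≈ 103.63°.
cos θ_min = 8/√72, so θ_min ≈ 19.47°.
|L| − L_z,max = (6√2 − 8)ℏ ≈ 0.4853ℏ.

θ(m_l=-2) ≈ 103.63°; θ_min ≈ 19.47°; |L|−L_z,max ≈ 0.4853ℏ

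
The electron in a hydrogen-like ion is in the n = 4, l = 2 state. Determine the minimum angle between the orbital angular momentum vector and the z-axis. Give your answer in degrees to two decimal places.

θ_min ≈ 35.26°

|L|² = l(l+1)ℏ² = 6ℏ², so |L| = √6 ℏ.
The smallest angle corresponds to the largest L_z, i.e. m_l = l = 2, giving L_z = 2ℏ.
cos θ_min = 2/√6, so θ_min ≈ 35.26°.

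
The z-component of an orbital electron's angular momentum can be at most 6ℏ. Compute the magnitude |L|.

|L| = √42 ℏ ≈ 6.481ℏ

Since max m_l = l, l = 6.
|L| = √(l(l+1)) ℏ = √42 ℏ.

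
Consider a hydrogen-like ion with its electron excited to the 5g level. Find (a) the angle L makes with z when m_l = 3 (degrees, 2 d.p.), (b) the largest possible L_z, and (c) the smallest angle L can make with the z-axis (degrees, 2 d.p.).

The 5g level has l = 4.
For m_l = 3: cos θ = 3/√20, θ ≈ 47.87°.
L_z,max = lℏ = 4ℏ.
cos θ_min = 4/√20, so θ_min ≈ 26.57°.

θ(m_l=3) ≈ 47.87°; L_z,max = 4ℏ; θ_min ≈ 26.57°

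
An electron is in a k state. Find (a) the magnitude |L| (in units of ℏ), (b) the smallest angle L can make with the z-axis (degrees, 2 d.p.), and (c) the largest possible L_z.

A k state has l = 7.
|L| = ℏ√(7·8) = 2√14 ℏ ≈ 7.483ℏ.
cos θ_min = 7/√56, so θ_min ≈ 20.70°.
L_z,max = lℏ = 7ℏ.

|L| = 2√14 ℏ ≈ 7.483ℏ; θ_min ≈ 20.70°; L_z,max = 7ℏ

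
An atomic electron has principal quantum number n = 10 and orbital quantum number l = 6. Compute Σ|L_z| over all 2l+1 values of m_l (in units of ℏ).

m_l ∈ {-6, -5, -4, -3, -2, -1, 0, 1, 2, 3, 4, 5, 6}.
Σ|m_l| = 2(1+2+…+6) = 42.

Σ|L_z| = 42 ℏ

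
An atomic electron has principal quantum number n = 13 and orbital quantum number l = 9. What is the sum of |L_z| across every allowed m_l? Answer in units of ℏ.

m_l runs from −9 to 9, i.e. {-9, -8, -7, -6, -5, -4, -3, -2, -1, 0, 1, 2, 3, 4, 5, 6, 7, 8, 9}.
Σ|m_l| = l(l+1) = 90.

Σ|L_z| = 90 ℏ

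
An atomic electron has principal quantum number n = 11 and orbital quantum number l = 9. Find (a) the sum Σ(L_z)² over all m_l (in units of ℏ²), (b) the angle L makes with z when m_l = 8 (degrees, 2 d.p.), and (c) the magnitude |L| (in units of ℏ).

Σ(L_z)² = 570 ℏ²; θ(m_l=8) ≈ 32.51°; |L| = 3√10 ℏ ≈ 9.487ℏ

Σ m_l² = 570, so Σ(L_z)² = 570 ℏ².
For m_l = 8: cos θ = 8/√90, θ ≈ 32.51°.
|L| = ℏ√(9·10) = 3√10 ℏ ≈ 9.487ℏ.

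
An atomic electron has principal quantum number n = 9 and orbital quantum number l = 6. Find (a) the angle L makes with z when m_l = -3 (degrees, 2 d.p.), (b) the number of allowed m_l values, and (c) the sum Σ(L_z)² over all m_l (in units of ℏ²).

θ(m_l=-3) ≈ 117.58°; 13 values; Σ(L_z)² = 182 ℏ²

For m_l = -3: cos θ = -3/√42, θ ≈ 117.58°.
There are 2l+1 = 13 values of m_l.
Σ m_l² = 182, so Σ(L_z)² = 182 ℏ².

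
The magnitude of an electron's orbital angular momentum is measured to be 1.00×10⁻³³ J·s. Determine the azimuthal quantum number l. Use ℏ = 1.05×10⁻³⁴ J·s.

|L|/ℏ = (1.00×10⁻³³)/(1.05×10⁻³⁴) ≈ 9.524.
Set l(l+1) = 90.70; the integer solution is l = 9.

l = 9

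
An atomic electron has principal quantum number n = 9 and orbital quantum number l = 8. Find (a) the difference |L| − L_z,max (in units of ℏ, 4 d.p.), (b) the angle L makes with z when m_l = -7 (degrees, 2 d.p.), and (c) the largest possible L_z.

|L|−L_z,max ≈ 0.4853ℏ; θ(m_l=-7) ≈ 145.58°; L_z,max = 8ℏ

|L| − L_z,max = (6√2 − 8)ℏ ≈ 0.4853ℏ.
For m_l = -7: cos θ = -7/√72, θ ≈ 145.58°.
L_z,max = lℏ = 8ℏ.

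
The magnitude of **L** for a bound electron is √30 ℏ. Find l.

l = 5

|L| = ℏ√(l(l+1)), so l(l+1) = 30.
l² + l − 30 = 0 ⇒ l = 5.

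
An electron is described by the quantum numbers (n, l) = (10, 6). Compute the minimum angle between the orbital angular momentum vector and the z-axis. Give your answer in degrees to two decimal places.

θ_min ≈ 22.21°

|L| = ℏ√(l(l+1)) = √42 ℏ.
The smallest angle corresponds to the largest L_z, i.e. m_l = l = 6, giving L_z = 6ℏ.
cos θ_min = 6/√42, so θ_min ≈ 22.21°.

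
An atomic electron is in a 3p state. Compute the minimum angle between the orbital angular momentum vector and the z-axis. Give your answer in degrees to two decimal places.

θ_min ≈ 45.00°

For 3p, l = 1.
|L| = √(l(l+1)) ℏ = √2 ℏ.
The smallest angle corresponds to the largest L_z, i.e. m_l = l = 1, giving L_z = 1ℏ.
cos θ_min = 1/√2, so θ_min ≈ 45.00°.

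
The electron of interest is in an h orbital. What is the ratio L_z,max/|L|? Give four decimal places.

L_z,max/|L| = 0.9129

For an h orbital, l = 5.
|L| = √30 ℏ ≈ 5.4772ℏ, while L_z,max = lℏ = 5ℏ.
L_z,max/|L| = 5/√30 = 0.9129.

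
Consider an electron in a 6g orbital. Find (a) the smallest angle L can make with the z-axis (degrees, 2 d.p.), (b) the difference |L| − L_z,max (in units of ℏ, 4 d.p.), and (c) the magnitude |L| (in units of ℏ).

The 6g subshell has l = 4.
cos θ_min = 4/√20, so θ_min ≈ 26.57°.
|L| − L_z,max = (2√5 − 4)ℏ ≈ 0.4721ℏ.
|L| = ℏ√(4·5) = 2√5 ℏ ≈ 4.472ℏ.

θ_min ≈ 26.57°; |L|−L_z,max ≈ 0.4721ℏ; |L| = 2√5 ℏ ≈ 4.472ℏ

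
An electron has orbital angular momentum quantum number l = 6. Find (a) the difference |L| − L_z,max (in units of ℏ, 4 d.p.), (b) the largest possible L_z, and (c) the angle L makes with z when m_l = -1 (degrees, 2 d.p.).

|L|−L_z,max ≈ 0.4807ℏ; L_z,max = 6ℏ; θ(m_l=-1) ≈ 98.88°

|L| − L_z,max = (√42 − 6)ℏ ≈ 0.4807ℏ.
L_z,max = lℏ = 6ℏ.
For m_l = -1: cos θ = -1/√42, θ ≈ 98.88°.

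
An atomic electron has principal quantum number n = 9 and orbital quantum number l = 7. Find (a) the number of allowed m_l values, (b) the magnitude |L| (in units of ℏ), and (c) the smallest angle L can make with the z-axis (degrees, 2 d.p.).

There are 2l+1 = 15 values of m_l.
|L| = ℏ√(7·8) = 2√14 ℏ ≈ 7.483ℏ.
cos θ_min = 7/√56, so θ_min ≈ 20.70°.

15 values; |L| = 2√14 ℏ ≈ 7.483ℏ; θ_min ≈ 20.70°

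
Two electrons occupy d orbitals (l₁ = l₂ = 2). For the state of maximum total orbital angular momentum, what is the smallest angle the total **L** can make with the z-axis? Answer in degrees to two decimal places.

θ_min ≈ 26.57°

The total orbital quantum number L ranges from |l₁ − l₂| to l₁ + l₂ in integer steps.
So L can be 0, 1, 2, 3, 4.
The maximum is L = 4, with |L_tot| = ℏ√(4·5) = 2√5 ℏ.
The minimum angle with z is arccos(4/√20) ≈ 26.57°.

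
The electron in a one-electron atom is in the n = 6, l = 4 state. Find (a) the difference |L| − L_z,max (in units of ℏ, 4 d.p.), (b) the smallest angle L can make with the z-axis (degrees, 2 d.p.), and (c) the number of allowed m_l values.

|L|−L_z,max ≈ 0.4721ℏ; θ_min ≈ 26.57°; 9 values

|L| − L_z,max = (2√5 − 4)ℏ ≈ 0.4721ℏ.
cos θ_min = 4/√20, so θ_min ≈ 26.57°.
There are 2l+1 = 9 values of m_l.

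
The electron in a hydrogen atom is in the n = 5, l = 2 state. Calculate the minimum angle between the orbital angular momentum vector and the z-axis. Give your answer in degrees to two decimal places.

|L|² = l(l+1)ℏ² = 6ℏ², so |L| = √6 ℏ.
The smallest angle corresponds to the largest L_z, i.e. m_l = l = 2, giving L_z = 2ℏ.
cos θ_min = 2/√6, so θ_min ≈ 35.26°.

θ_min ≈ 35.26°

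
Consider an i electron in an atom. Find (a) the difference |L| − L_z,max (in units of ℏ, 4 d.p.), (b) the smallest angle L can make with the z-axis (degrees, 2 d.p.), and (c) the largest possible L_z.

An i state has l = 6.
|L| − L_z,max = (√42 − 6)ℏ ≈ 0.4807ℏ.
cos θ_min = 6/√42, so θ_min ≈ 22.21°.
L_z,max = lℏ = 6ℏ.

|L|−L_z,max ≈ 0.4807ℏ; θ_min ≈ 22.21°; L_z,max = 6ℏ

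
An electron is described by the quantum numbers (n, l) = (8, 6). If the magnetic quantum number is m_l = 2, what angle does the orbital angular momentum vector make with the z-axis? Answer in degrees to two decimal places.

θ ≈ 72.02°

|L| = ℏ√(l(l+1)) = √42 ℏ.
L_z = m_l ℏ = 2ℏ.
cos θ = L_z/|L| = 2/√42, so θ ≈ 72.02°.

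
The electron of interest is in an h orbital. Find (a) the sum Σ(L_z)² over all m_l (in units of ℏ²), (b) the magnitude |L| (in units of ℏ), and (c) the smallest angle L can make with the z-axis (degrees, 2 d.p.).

Σ(L_z)² = 110 ℏ²; |L| = √30 ℏ ≈ 5.477ℏ; θ_min ≈ 24.09°

An h state has l = 5.
Σ m_l² = 110, so Σ(L_z)² = 110 ℏ².
|L| = ℏ√(5·6) = √30 ℏ ≈ 5.477ℏ.
cos θ_min = 5/√30, so θ_min ≈ 24.09°.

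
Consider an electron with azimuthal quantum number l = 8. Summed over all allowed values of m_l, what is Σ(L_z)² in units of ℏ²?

The allowed m_l values are -8, -7, -6, -5, -4, -3, -2, -1, 0, 1, 2, 3, 4, 5, 6, 7, 8.
Summing m² from −8 to 8: Σ m_l² = 408.

Σ(L_z)² = 408 ℏ²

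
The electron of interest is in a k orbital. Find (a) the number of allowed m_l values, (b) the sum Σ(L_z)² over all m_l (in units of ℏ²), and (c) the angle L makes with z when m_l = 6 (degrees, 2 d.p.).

A k state has l = 7.
There are 2l+1 = 15 values of m_l.
Σ m_l² = 280, so Σ(L_z)² = 280 ℏ².
For m_l = 6: cos θ = 6/√56, θ ≈ 36.70°.

15 values; Σ(L_z)² = 280 ℏ²; θ(m_l=6) ≈ 36.70°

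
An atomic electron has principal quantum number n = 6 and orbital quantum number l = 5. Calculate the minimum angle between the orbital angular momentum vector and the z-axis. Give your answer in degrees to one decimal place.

|L| = √(l(l+1)) ℏ = √30 ℏ.
The smallest angle corresponds to the largest L_z, i.e. m_l = l = 5, giving L_z = 5ℏ.
cos θ_min = 5/√30, so θ_min ≈ 24.1°.

θ_min ≈ 24.1°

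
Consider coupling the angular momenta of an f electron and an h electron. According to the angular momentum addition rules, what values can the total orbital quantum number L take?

Angular momentum addition gives L = |l₁ − l₂|, …, l₁ + l₂.
Allowed values: L = 2, 3, 4, 5, 6, 7, 8.

L = 2, 3, 4, 5, 6, 7, 8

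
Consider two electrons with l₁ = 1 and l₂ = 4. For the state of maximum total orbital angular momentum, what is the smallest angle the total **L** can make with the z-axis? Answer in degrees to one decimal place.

L runs from |1 − 4| = 3 to 1 + 4 = 5.
So L can be 3, 4, 5.
The maximum is L = 5, with |L_tot| = ℏ√(5·6) = √30 ℏ.
The minimum angle with z is arccos(5/√30) ≈ 24.1°.

θ_min ≈ 24.1°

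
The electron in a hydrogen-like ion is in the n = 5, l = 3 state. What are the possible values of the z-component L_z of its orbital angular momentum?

L_z ∈ {−3ℏ, −2ℏ, −ℏ, 0, ℏ, 2ℏ, 3ℏ}

L_z = m_l ℏ with m_l ranging from −l to +l in integer steps.
For l = 3: m_l ∈ {-3, -2, -1, 0, 1, 2, 3}.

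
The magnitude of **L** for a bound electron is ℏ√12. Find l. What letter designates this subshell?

l = 3 (f orbital)

Since |L|² = l(l+1)ℏ², l(l+1) = 12.
l² + l − 12 = 0 ⇒ l = 3.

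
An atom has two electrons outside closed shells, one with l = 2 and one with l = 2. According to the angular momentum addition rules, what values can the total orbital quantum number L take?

By the triangle rule, |l₁ − l₂| ≤ L ≤ l₁ + l₂.
Allowed values: L = 0, 1, 2, 3, 4.

L = 0, 1, 2, 3, 4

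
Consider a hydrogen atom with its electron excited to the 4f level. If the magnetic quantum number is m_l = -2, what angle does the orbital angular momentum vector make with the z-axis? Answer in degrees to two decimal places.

θ ≈ 125.26°

The 4f level has l = 3.
|L| = ℏ√(l(l+1)) = 2√3 ℏ.
L_z = m_l ℏ = −2ℏ.
cos θ = L_z/|L| = -2/√12, so θ ≈ 125.26°.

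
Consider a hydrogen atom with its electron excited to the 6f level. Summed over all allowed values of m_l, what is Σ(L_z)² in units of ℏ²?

The 6f level has l = 3.
m_l ∈ {-3, -2, -1, 0, 1, 2, 3}.
Summing m² from −3 to 3: Σ m_l² = 28.

Σ(L_z)² = 28 ℏ²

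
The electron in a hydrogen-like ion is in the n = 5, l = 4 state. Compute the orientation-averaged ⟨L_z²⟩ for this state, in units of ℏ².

⟨L_z²⟩ = 6.667 ℏ²

m_l ∈ {-4, -3, -2, -1, 0, 1, 2, 3, 4}.
⟨L_z²⟩ = ℏ²·l(l+1)/3 = 6.667ℏ².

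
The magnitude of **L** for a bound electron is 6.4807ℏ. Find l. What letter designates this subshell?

|L| = ℏ√(l(l+1)), so l(l+1) = 42.
The positive root is l = 6.

l = 6 (i orbital)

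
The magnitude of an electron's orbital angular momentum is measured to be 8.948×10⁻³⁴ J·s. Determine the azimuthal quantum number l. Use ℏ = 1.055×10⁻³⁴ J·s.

In units of ℏ, |L| ≈ 8.482.
l(l+1) ≈ 8.482² ≈ 71.94, so l = 8.

l = 8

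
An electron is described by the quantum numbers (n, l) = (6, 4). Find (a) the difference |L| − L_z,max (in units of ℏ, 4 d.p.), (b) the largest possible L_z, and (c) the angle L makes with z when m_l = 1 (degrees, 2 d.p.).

|L|−L_z,max ≈ 0.4721ℏ; L_z,max = 4ℏ; θ(m_l=1) ≈ 77.08°

|L| − L_z,max = (2√5 − 4)ℏ ≈ 0.4721ℏ.
L_z,max = lℏ = 4ℏ.
For m_l = 1: cos θ = 1/√20, θ ≈ 77.08°.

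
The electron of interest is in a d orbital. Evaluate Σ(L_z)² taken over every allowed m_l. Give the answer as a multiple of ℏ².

Σ(L_z)² = 10 ℏ²

A d state has l = 2.
The allowed m_l values are -2, -1, 0, 1, 2.
Σ m_l² = l(l+1)(2l+1)/3 = 2·3·5/3 = 10.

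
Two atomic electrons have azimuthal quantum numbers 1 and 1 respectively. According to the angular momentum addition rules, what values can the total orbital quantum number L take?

By the triangle rule, |l₁ − l₂| ≤ L ≤ l₁ + l₂.
Allowed values: L = 0, 1, 2.

L = 0, 1, 2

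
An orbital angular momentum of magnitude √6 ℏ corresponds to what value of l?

l = 2

Since |L|² = l(l+1)ℏ², l(l+1) = 6.
Solving: l = 2.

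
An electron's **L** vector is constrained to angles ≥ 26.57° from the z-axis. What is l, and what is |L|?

l = 4, |L| = 2√5 ℏ ≈ 4.472ℏ

At minimum angle, m_l = l, so cos θ = l/√(l(l+1)); cos²θ = l/(l+1) = 0.7999.
l = cos²θ/sin²θ ≈ 4.
Then |L| = ℏ√(4·5) = 2√5 ℏ.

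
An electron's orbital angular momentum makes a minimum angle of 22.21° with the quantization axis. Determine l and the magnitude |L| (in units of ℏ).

At minimum angle, m_l = l, so cos θ = l/√(l(l+1)); cos²θ = l/(l+1) = 0.8571.
Solving: l = 6.
Then |L| = ℏ√(6·7) = √42 ℏ.

l = 6, |L| = √42 ℏ ≈ 6.481ℏ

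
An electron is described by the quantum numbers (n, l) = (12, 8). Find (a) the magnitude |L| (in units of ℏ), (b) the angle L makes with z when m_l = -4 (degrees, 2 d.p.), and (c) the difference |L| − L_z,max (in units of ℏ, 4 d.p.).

|L| = ℏ√(8·9) = 6√2 ℏ ≈ 8.485ℏ.
For m_l = -4: cos θ = -4/√72, θ ≈ 118.13°.
|L| − L_z,max = (6√2 − 8)ℏ ≈ 0.4853ℏ.

|L| = 6√2 ℏ ≈ 8.485ℏ; θ(m_l=-4) ≈ 118.13°; |L|−L_z,max ≈ 0.4853ℏ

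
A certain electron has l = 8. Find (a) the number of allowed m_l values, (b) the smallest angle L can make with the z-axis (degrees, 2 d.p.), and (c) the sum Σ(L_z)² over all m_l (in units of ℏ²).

There are 2l+1 = 17 values of m_l.
cos θ_min = 8/√72, so θ_min ≈ 19.47°.
Σ m_l² = 408, so Σ(L_z)² = 408 ℏ².

17 values; θ_min ≈ 19.47°; Σ(L_z)² = 408 ℏ²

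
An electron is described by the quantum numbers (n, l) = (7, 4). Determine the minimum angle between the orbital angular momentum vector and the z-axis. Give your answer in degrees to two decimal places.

|L| = ℏ√(l(l+1)) = 2√5 ℏ.
The smallest angle corresponds to the largest L_z, i.e. m_l = l = 4, giving L_z = 4ℏ.
cos θ_min = 4/√20, so θ_min ≈ 26.57°.

θ_min ≈ 26.57°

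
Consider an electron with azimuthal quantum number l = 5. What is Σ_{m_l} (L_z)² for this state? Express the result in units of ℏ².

Σ(L_z)² = 110 ℏ²

m_l ∈ {-5, -4, -3, -2, -1, 0, 1, 2, 3, 4, 5}.
Σ m_l² = l(l+1)(2l+1)/3 = 5·6·11/3 = 110.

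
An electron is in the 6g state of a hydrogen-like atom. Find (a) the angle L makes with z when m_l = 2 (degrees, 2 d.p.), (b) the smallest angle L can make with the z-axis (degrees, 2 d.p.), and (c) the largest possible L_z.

The 6g subshell has l = 4.
For m_l = 2: cos θ = 2/√20, θ ≈ 63.43°.
cos θ_min = 4/√20, so θ_min ≈ 26.57°.
L_z,max = lℏ = 4ℏ.

θ(m_l=2) ≈ 63.43°; θ_min ≈ 26.57°; L_z,max = 4ℏ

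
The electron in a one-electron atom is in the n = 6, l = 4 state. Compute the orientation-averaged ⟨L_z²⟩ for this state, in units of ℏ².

⟨L_z²⟩ = 6.667 ℏ²

The allowed m_l values are -4, -3, -2, -1, 0, 1, 2, 3, 4.
⟨L_z²⟩ = ℏ²·(Σ m_l²)/(2l+1) = ℏ²·60/9 = 6.667ℏ².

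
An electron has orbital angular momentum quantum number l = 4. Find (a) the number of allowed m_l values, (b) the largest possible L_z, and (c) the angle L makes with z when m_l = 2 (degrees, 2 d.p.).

9 values; L_z,max = 4ℏ; θ(m_l=2) ≈ 63.43°

There are 2l+1 = 9 values of m_l.
L_z,max = lℏ = 4ℏ.
For m_l = 2: cos θ = 2/√20, θ ≈ 63.43°.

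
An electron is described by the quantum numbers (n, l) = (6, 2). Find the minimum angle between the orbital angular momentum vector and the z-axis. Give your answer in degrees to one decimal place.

θ_min ≈ 35.3°

|L| = ℏ√(l(l+1)) = √6 ℏ.
The smallest angle corresponds to the largest L_z, i.e. m_l = l = 2, giving L_z = 2ℏ.
cos θ_min = 2/√6, so θ_min ≈ 35.3°.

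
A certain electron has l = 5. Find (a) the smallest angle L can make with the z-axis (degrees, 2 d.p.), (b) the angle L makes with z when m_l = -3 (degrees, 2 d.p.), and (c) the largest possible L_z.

θ_min ≈ 24.09°; θ(m_l=-3) ≈ 123.21°; L_z,max = 5ℏ

cos θ_min = 5/√30, so θ_min ≈ 24.09°.
For m_l = -3: cos θ = -3/√30, θ ≈ 123.21°.
L_z,max = lℏ = 5ℏ.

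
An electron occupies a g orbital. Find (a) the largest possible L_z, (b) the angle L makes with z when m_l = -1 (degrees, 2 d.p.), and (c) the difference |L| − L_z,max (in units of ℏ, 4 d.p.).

For a g orbital, l = 4.
L_z,max = lℏ = 4ℏ.
For m_l = -1: cos θ = -1/√20, θ ≈ 102.92°.
|L| − L_z,max = (2√5 − 4)ℏ ≈ 0.4721ℏ.

L_z,max = 4ℏ; θ(m_l=-1) ≈ 102.92°; |L|−L_z,max ≈ 0.4721ℏ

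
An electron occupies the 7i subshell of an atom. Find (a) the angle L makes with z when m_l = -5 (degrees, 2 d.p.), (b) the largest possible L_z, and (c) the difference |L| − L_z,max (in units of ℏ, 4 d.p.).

θ(m_l=-5) ≈ 140.49°; L_z,max = 6ℏ; |L|−L_z,max ≈ 0.4807ℏ

For 7i, l = 6.
For m_l = -5: cos θ = -5/√42, θ ≈ 140.49°.
L_z,max = lℏ = 6ℏ.
|L| − L_z,max = (√42 − 6)ℏ ≈ 0.4807ℏ.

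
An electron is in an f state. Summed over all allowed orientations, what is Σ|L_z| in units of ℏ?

Σ|L_z| = 12 ℏ

For an f orbital, l = 3.
m_l ∈ {-3, -2, -1, 0, 1, 2, 3}.
Σ|m_l| = l(l+1) = 12.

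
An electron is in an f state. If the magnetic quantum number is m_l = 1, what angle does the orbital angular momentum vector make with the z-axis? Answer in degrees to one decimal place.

θ ≈ 73.2°

For an f orbital, l = 3.
|L|² = l(l+1)ℏ² = 12ℏ², so |L| = 2√3 ℏ.
L_z = m_l ℏ = 1ℏ.
cos θ = L_z/|L| = 1/√12, so θ ≈ 73.2°.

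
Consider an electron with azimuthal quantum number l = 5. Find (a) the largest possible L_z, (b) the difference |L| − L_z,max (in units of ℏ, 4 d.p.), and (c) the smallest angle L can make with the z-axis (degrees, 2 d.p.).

L_z,max = 5ℏ; |L|−L_z,max ≈ 0.4772ℏ; θ_min ≈ 24.09°

L_z,max = lℏ = 5ℏ.
|L| − L_z,max = (√30 − 5)ℏ ≈ 0.4772ℏ.
cos θ_min = 5/√30, so θ_min ≈ 24.09°.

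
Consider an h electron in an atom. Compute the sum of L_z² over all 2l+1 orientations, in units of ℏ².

An h state has l = 5.
m_l ∈ {-5, -4, -3, -2, -1, 0, 1, 2, 3, 4, 5}.
Summing m² from −5 to 5: Σ m_l² = 110.

Σ(L_z)² = 110 ℏ²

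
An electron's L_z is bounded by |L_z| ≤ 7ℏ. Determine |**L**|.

Since max m_l = l, l = 7.
Then |L| = ℏ√(7·8) = 2√14 ℏ.

|L| = 2√14 ℏ ≈ 7.483ℏ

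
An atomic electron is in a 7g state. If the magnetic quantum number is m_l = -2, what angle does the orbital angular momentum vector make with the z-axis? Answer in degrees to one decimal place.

For 7g, l = 4.
|L| = ℏ√(l(l+1)) = 2√5 ℏ.
L_z = m_l ℏ = −2ℏ.
cos θ = L_z/|L| = -2/√20, so θ ≈ 116.6°.

θ ≈ 116.6°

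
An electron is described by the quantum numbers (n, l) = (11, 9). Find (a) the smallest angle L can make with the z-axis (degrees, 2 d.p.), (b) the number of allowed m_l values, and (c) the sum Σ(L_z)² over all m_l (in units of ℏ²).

θ_min ≈ 18.43°; 19 values; Σ(L_z)² = 570 ℏ²

cos θ_min = 9/√90, so θ_min ≈ 18.43°.
There are 2l+1 = 19 values of m_l.
Σ m_l² = 570, so Σ(L_z)² = 570 ℏ².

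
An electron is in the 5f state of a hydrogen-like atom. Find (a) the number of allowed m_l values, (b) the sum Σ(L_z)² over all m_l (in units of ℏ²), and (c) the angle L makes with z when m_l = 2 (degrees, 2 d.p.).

The 5f subshell has l = 3.
There are 2l+1 = 7 values of m_l.
Σ m_l² = 28, so Σ(L_z)² = 28 ℏ².
For m_l = 2: cos θ = 2/√12, θ ≈ 54.74°.

7 values; Σ(L_z)² = 28 ℏ²; θ(m_l=2) ≈ 54.74°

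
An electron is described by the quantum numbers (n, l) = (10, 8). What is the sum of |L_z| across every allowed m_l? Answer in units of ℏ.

The allowed m_l values are -8, -7, -6, -5, -4, -3, -2, -1, 0, 1, 2, 3, 4, 5, 6, 7, 8.
Σ|m_l| = l(l+1) = 72.

Σ|L_z| = 72 ℏ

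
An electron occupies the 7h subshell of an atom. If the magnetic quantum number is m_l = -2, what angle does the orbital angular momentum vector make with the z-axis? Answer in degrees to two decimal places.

θ ≈ 111.42°

For 7h, l = 5.
|L|² = l(l+1)ℏ² = 30ℏ², so |L| = √30 ℏ.
L_z = m_l ℏ = −2ℏ.
cos θ = L_z/|L| = -2/√30, so θ ≈ 111.42°.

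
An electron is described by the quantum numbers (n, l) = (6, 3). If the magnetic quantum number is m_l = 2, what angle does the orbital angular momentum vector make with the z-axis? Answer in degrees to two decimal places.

θ ≈ 54.74°

|L|² = l(l+1)ℏ² = 12ℏ², so |L| = 2√3 ℏ.
L_z = m_l ℏ = 2ℏ.
cos θ = L_z/|L| = 2/√12, so θ ≈ 54.74°.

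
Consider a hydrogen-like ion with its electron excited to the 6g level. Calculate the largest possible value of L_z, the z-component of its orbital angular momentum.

L_z,max = 4ℏ

The 6g level has l = 4.
L_z = m_l ℏ with m_l ∈ {−4, …, 4}; the maximum is m_l = 4.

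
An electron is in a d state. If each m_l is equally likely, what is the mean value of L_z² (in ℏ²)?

⟨L_z²⟩ = 2 ℏ²

The letter d corresponds to l = 2.
m_l ∈ {-2, -1, 0, 1, 2}.
Average of L_z² over 5 states: 10/5 ℏ² = 2 ℏ².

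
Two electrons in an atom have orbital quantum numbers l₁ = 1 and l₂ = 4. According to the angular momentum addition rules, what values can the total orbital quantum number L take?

L = 3, 4, 5

By the triangle rule, |l₁ − l₂| ≤ L ≤ l₁ + l₂.
So L can be 3, 4, 5.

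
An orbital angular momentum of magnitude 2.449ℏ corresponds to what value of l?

|L| = ℏ√(l(l+1)), so l(l+1) = 6.
The positive root is l = 2.

l = 2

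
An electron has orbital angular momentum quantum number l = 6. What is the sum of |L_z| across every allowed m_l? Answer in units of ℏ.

m_l runs from −6 to 6, i.e. {-6, -5, -4, -3, -2, -1, 0, 1, 2, 3, 4, 5, 6}.
Σ|m_l| = 2·6(6+1)/2 = 42.

Σ|L_z| = 42 ℏ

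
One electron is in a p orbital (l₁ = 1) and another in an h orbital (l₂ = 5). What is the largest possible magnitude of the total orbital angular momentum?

|L_tot|_max = √42 ℏ ≈ 6.481ℏ

L runs from |1 − 5| = 4 to 1 + 5 = 6.
So L can be 4, 5, 6.
The largest magnitude corresponds to L = 6: |L_tot| = ℏ√(6·7) = √42 ℏ.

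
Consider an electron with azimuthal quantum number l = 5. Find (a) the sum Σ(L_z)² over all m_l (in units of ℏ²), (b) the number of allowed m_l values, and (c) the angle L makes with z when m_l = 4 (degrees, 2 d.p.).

Σ m_l² = 110, so Σ(L_z)² = 110 ℏ².
There are 2l+1 = 11 values of m_l.
For m_l = 4: cos θ = 4/√30, θ ≈ 43.09°.

Σ(L_z)² = 110 ℏ²; 11 values; θ(m_l=4) ≈ 43.09°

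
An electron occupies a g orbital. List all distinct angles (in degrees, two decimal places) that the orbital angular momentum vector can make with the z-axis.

θ ∈ {26.57°, 47.87°, 63.43°, 77.08°, 90.00°, 102.92°, 116.57°, 132.13°, 153.43°}

For a g orbital, l = 4.
|L|² = l(l+1)ℏ² = 20ℏ², so |L| = 2√5 ℏ.
cos θ = m_l/√20 for each m_l ∈ {-4, -3, -2, -1, 0, 1, 2, 3, 4}.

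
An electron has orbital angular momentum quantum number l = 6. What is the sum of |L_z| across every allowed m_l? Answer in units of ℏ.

m_l ∈ {-6, -5, -4, -3, -2, -1, 0, 1, 2, 3, 4, 5, 6}.
Σ|m_l| = 2·6(6+1)/2 = 42.

Σ|L_z| = 42 ℏ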